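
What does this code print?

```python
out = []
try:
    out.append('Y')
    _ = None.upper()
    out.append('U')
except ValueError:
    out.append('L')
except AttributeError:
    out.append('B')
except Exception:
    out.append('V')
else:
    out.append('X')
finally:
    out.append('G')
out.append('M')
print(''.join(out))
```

Execution trace: 'Y' (try body) → 'B' (except AttributeError) → 'G' (finally) → 'M' (after the try/except). Output: YBGM

Answer: YBGM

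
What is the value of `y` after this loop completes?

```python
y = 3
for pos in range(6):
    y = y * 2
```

Multiply by 2, 6 times: 3 * 2^6 = 192
`y` takes the values: 3 → 6 → 12 → 24 → 48 → 96 → 192

Answer: 192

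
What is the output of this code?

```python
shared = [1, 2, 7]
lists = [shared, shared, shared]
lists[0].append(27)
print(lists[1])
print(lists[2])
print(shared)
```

Key concept: list of same reference.
Step by step:
`shared = [1, 2, 7]` → shared = [1, 2, 7]
`lists = [shared, shared, shared]` → lists = [[1, 2, 7], [1, 2, 7], [1, 2, 7]]
`lists[0].append(27)` → shared = [1, 2, 7, 27]; lists = [[1, 2, 7, 27], [1, 2, 7, 27], [1, 2, 7, 27]]
`print(lists[1])` → prints [1, 2, 7, 27]
`print(lists[2])` → prints [1, 2, 7, 27]
`print(shared)` → prints [1, 2, 7, 27]

Answer:
[1, 2, 7, 27]
[1, 2, 7, 27]
[1, 2, 7, 27]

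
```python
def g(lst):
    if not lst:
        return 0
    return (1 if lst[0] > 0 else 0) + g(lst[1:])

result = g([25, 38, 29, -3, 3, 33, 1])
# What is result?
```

Count of positive elements in [25, 38, 29, -3, 3, 33, 1] = 6

Answer: 6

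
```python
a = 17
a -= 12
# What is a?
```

Trace:
`a = 17` → a = 17
`a -= 12` → a = 5
So a = 5

Answer: 5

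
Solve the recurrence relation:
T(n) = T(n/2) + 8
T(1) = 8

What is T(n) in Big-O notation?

Each step divides n by 2 and adds 8. After log_2(n) steps we reach T(1)=8. So T(n) = 8·log_2(n) + 8 = O(log n).

Answer: O(log n)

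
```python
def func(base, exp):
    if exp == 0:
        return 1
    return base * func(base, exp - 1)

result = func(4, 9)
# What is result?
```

func(4, 9) = 4 * 4 * 4 * 4 * 4 * 4 * 4 * 4 * 4 = 262144

Answer: 262144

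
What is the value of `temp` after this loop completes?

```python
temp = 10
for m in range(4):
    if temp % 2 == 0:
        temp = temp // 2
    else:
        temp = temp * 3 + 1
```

Collatz-style transformation from 10
`temp` takes the values: 10 → 5 → 16 → 8 → 4

Answer: 4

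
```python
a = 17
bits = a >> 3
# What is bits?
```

Trace:
`a = 17` → a = 17
`bits = a >> 3` → bits = 2
So bits = 2

Answer: 2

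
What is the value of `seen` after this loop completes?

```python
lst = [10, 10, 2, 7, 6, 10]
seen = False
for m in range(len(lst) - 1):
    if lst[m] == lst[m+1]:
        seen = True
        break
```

Check consecutive duplicates in [10, 10, 2, 7, 6, 10]
`seen` takes the values: False → True

Answer: True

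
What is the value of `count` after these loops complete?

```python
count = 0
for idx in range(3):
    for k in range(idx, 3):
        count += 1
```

Upper triangle: 3 + 2 + ... + 1
`count` takes the values: 0 → 1 → 2 → 3 → 4 → 5 → 6

Answer: 6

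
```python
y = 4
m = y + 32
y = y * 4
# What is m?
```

Trace:
`y = 4` → y = 4
`m = y + 32` → m = 36
`y = y * 4` → y = 16
So m = 36

Answer: 36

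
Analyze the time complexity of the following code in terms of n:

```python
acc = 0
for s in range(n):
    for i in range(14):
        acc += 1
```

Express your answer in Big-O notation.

Each loop level contributes: n × 1. Multiplying the contributions gives O(n).

Answer: O(n)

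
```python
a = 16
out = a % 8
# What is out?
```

Trace:
`a = 16` → a = 16
`out = a % 8` → out = 0
So out = 0

Answer: 0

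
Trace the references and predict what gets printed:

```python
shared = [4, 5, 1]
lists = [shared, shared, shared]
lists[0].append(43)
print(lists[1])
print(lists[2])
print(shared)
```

Key concept: list of same reference.
Step by step:
`shared = [4, 5, 1]` → shared = [4, 5, 1]
`lists = [shared, shared, shared]` → lists = [[4, 5, 1], [4, 5, 1], [4, 5, 1]]
`lists[0].append(43)` → shared = [4, 5, 1, 43]; lists = [[4, 5, 1, 43], [4, 5, 1, 43], [4, 5, 1, 43]]
`print(lists[1])` → prints [4, 5, 1, 43]
`print(lists[2])` → prints [4, 5, 1, 43]
`print(shared)` → prints [4, 5, 1, 43]

Answer:
[4, 5, 1, 43]
[4, 5, 1, 43]
[4, 5, 1, 43]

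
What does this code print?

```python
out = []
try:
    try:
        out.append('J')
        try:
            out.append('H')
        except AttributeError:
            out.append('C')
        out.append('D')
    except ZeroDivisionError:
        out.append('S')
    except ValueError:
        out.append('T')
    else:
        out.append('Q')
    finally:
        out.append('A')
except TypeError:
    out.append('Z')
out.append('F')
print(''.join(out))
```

Execution trace: 'J' (try body) → 'H' (inner try body, no exception) → 'D' (try body, no exception) → 'Q' (else) → 'A' (finally) → 'F' (after the try/except). Output: JHDQAF

Answer: JHDQAF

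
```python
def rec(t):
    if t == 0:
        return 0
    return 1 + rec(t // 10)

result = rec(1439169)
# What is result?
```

Count of digits of 1439169: 7

Answer: 7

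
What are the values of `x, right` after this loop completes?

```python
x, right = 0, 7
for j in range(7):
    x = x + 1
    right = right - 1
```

x goes 0→7, right goes 7→0
`x, right` takes the values: (0, 7) → (1, 7) → (1, 6) → (2, 6) → (2, 5) → (3, 5) → (3, 4) → (4, 4) → (4, 3) → (5, 3) → (5, 2) → (6, 2) → (6, 1) → (7, 1) → (7, 0)

Answer: 7, 0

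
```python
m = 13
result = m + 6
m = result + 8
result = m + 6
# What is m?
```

Trace:
`m = 13` → m = 13
`result = m + 6` → result = 19
`m = result + 8` → m = 27
`result = m + 6` → result = 33
So m = 27

Answer: 27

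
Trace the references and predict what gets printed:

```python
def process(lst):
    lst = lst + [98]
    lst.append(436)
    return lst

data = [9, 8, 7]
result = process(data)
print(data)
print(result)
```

Key concept: rebinding parameter vs mutation.
Step by step:
`data = [9, 8, 7]` → data = [9, 8, 7]
`result = process(data)` → result = [9, 8, 7, 98, 436]
`print(data)` → prints [9, 8, 7]
`print(result)` → prints [9, 8, 7, 98, 436]

Answer:
[9, 8, 7]
[9, 8, 7, 98, 436]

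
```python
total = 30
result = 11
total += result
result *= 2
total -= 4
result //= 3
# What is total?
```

Trace:
`total = 30` → total = 30
`result = 11` → result = 11
`total += result` → total = 41
`result *= 2` → result = 22
`total -= 4` → total = 37
`result //= 3` → result = 7
So total = 37

Answer: 37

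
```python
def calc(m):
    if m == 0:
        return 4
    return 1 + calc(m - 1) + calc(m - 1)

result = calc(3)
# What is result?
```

calc(m) = 1 + 2·calc(m-1), calc(0)=4. Closed form: (4+1)·2^3 - 1 = 39.

Answer: 39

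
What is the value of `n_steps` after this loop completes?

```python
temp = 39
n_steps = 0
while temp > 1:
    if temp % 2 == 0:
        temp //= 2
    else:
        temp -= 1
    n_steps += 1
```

Steps to reduce 39 to 1
`n_steps` takes the values: 0 → 1 → 2 → 3 → 4 → 5 → 6 → 7 → 8

Answer: 8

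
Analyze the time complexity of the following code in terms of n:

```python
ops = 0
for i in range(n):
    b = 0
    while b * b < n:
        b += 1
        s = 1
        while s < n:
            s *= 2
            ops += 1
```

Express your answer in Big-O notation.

Each loop level contributes: n × √n × log n. Multiplying the contributions gives O(n√n log n).

Answer: O(n√n log n)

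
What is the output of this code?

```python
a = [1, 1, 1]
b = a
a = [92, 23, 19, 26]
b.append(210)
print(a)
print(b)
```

Key concept: rebinding vs mutation: a is rebound to a new list, b still points at the original.
Step by step:
`a = [1, 1, 1]` → a = [1, 1, 1]
`b = a` → b = [1, 1, 1] (same object as a)
`a = [92, 23, 19, 26]` → a = [92, 23, 19, 26]
`b.append(210)` → b = [1, 1, 1, 210]
`print(a)` → prints [92, 23, 19, 26]
`print(b)` → prints [1, 1, 1, 210]

Answer:
[92, 23, 19, 26]
[1, 1, 1, 210]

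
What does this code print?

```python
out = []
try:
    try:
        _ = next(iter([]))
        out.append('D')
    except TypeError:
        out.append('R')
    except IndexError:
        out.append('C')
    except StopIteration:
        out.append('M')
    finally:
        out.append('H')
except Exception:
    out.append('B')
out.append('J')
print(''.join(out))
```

Execution trace: 'M' (inner except StopIteration) → 'H' (inner finally) → 'J' (after the try/except). Output: MHJ

Answer: MHJ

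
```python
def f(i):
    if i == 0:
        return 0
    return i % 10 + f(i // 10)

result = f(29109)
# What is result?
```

Sum of digits of 29109: 9 + 0 + 1 + 9 + 2 = 21

Answer: 21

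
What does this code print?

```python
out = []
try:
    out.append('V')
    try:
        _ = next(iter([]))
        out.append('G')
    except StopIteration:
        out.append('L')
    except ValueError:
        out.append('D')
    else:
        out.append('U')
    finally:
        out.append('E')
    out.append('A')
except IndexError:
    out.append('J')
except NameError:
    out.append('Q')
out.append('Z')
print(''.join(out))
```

Execution trace: 'V' (try body) → 'L' (inner except StopIteration) → 'E' (inner finally) → 'A' (try body, no exception) → 'Z' (after the try/except). Output: VLEAZ

Answer: VLEAZ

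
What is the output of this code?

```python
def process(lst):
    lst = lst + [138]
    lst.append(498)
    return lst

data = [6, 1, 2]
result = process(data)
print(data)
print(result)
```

Key concept: rebinding parameter vs mutation.
Step by step:
`data = [6, 1, 2]` → data = [6, 1, 2]
`result = process(data)` → result = [6, 1, 2, 138, 498]
`print(data)` → prints [6, 1, 2]
`print(result)` → prints [6, 1, 2, 138, 498]

Answer:
[6, 1, 2]
[6, 1, 2, 138, 498]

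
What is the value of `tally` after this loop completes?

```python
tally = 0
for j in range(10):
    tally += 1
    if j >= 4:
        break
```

Loop breaks when j reaches 4, tally is 5
`tally` takes the values: 0 → 1 → 2 → 3 → 4 → 5

Answer: 5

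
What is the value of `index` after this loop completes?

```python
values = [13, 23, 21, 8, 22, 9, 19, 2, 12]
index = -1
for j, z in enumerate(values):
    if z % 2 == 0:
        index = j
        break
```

First even number index in [13, 23, 21, 8, 22, 9, 19, 2, 12]
`index` takes the values: -1 → 3

Answer: 3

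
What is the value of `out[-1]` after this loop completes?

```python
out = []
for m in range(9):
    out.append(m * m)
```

Last element of squares 0 to 8
`out` takes the values: [] → [0] → [0, 1] → [0, 1, 4] → [0, 1, 4, 9] → [0, 1, 4, 9, 16] → [0, 1, 4, 9, 16, 25] → [0, 1, 4, 9, 16, 25, 36] → [0, 1, 4, 9, 16, 25, 36, 49] → [0, 1, 4, 9, 16, 25, 36, 49, 64]
So `out[-1]` = 64

Answer: 64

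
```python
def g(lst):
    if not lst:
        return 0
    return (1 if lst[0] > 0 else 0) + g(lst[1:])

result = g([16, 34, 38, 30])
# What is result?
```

Count of positive elements in [16, 34, 38, 30] = 4

Answer: 4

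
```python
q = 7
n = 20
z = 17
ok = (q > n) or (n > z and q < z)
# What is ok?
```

Trace:
`q = 7` → q = 7
`n = 20` → n = 20
`z = 17` → z = 17
`ok = (q > n) or (n > z and q < z)` → ok = True
So ok = True

Answer: True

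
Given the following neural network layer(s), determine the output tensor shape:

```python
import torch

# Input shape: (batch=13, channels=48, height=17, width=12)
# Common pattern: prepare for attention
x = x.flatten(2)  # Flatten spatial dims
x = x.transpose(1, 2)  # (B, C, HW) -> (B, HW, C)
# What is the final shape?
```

Input: (13, 48, 17, 12) -> after flatten(2): (13, 48, 204) -> Output: (13, 204, 48)

Answer: (13, 204, 48)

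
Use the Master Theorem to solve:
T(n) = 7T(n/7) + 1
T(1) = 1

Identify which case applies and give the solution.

a=7, b=7, f(n)=1. log_7(7) = 1. Since c=0 < 1, Case 1 applies: T(n) = Θ(n^log_b(a)) = O(n).

Answer: O(n) - Case 1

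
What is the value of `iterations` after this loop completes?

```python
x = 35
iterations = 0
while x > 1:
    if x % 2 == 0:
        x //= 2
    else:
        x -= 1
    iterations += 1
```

Steps to reduce 35 to 1
`iterations` takes the values: 0 → 1 → 2 → 3 → 4 → 5 → 6 → 7

Answer: 7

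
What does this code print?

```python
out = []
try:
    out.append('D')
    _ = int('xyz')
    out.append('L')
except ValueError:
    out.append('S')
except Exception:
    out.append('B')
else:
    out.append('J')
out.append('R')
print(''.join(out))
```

Execution trace: 'D' (try body) → 'S' (except ValueError) → 'R' (after the try/except). Output: DSR

Answer: DSR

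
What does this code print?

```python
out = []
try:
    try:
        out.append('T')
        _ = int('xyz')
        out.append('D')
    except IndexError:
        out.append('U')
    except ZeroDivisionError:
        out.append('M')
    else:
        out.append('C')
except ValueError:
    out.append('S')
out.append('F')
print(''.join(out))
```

Execution trace: 'T' (try body) → 'S' (outer except ValueError) → 'F' (after the try/except). Output: TSF

Answer: TSF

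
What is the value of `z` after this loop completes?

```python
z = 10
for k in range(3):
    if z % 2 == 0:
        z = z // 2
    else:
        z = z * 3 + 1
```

Collatz-style transformation from 10
`z` takes the values: 10 → 5 → 16 → 8

Answer: 8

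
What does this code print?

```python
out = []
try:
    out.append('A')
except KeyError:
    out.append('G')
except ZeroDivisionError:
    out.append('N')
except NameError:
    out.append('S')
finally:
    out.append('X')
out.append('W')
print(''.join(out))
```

Execution trace: 'A' (try body, no exception) → 'X' (finally) → 'W' (after the try/except). Output: AXW

Answer: AXW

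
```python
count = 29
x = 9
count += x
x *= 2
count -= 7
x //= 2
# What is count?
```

Trace:
`count = 29` → count = 29
`x = 9` → x = 9
`count += x` → count = 38
`x *= 2` → x = 18
`count -= 7` → count = 31
`x //= 2` → x = 9
So count = 31

Answer: 31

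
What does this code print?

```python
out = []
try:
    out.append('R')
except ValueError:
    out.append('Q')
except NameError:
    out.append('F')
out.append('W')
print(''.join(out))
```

Execution trace: 'R' (try body, no exception) → 'W' (after the try/except). Output: RW

Answer: RW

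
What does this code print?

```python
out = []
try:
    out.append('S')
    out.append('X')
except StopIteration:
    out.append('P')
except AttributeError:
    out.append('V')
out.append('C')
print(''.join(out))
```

Execution trace: 'S' (try body) → 'X' (try body, no exception) → 'C' (after the try/except). Output: SXC

Answer: SXC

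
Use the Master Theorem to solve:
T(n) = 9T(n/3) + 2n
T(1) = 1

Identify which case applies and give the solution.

a=9, b=3, f(n)=2n. log_3(9) = 2. Since c=1 < 2, Case 1 applies: T(n) = Θ(n^log_b(a)) = O(n^2).

Answer: O(n^2) - Case 1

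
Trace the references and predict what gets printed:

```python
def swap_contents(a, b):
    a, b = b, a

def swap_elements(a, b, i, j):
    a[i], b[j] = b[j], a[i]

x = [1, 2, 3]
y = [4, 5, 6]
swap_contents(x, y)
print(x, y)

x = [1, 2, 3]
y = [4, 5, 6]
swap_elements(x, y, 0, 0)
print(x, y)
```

Key concept: parameter rebinding vs mutation.
Step by step:
`x = [1, 2, 3]` → x = [1, 2, 3]
`y = [4, 5, 6]` → y = [4, 5, 6]
`swap_contents(x, y)` → no visible change to tracked variables
`print(x, y)` → prints [1, 2, 3] [4, 5, 6]
`x = [1, 2, 3]` → x = [1, 2, 3]
`y = [4, 5, 6]` → y = [4, 5, 6]
`swap_elements(x, y, 0, 0)` → x = [4, 2, 3]; y = [1, 5, 6]
`print(x, y)` → prints [4, 2, 3] [1, 5, 6]

Answer:
[1, 2, 3] [4, 5, 6]
[4, 2, 3] [1, 5, 6]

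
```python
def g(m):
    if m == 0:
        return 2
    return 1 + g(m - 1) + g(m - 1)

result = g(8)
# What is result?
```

g(m) = 1 + 2·g(m-1), g(0)=2. Closed form: (2+1)·2^8 - 1 = 767.

Answer: 767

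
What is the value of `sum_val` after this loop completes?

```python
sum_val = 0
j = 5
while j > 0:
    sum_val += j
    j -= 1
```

Sum 5 down to 1
`sum_val` takes the values: 0 → 5 → 9 → 12 → 14 → 15

Answer: 15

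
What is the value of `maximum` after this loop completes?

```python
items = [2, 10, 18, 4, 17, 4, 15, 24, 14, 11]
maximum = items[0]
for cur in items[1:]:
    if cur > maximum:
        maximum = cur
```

Maximum of [2, 10, 18, 4, 17, 4, 15, 24, 14, 11]
`maximum` takes the values: 2 → 10 → 18 → 24

Answer: 24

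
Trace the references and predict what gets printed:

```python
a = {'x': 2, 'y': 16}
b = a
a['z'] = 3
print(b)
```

Key concept: dict aliasing.
Step by step:
`a = {'x': 2, 'y': 16}` → a = {'x': 2, 'y': 16}
`b = a` → b = {'x': 2, 'y': 16} (same object as a)
`a['z'] = 3` → a = {'x': 2, 'y': 16, 'z': 3} (same object as b); b = {'x': 2, 'y': 16, 'z': 3} (same object as a)
`print(b)` → prints {'x': 2, 'y': 16, 'z': 3}

Answer: {'x': 2, 'y': 16, 'z': 3}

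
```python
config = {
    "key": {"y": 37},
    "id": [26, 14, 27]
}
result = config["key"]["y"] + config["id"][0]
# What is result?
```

Trace:
`config = { ...` → config = {'key': {'y': 37}, 'id': [26, 14, 27]}
`result = config["key"]["y"] + config["id"][0]` → result = 63
So result = 63

Answer: 63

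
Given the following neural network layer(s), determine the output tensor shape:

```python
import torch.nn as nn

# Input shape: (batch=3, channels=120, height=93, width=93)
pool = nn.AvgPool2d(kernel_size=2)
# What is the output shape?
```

Input: (3, 120, 93, 93) -> Output: (3, 120, 46, 46)

Answer: (3, 120, 46, 46)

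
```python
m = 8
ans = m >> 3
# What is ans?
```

Trace:
`m = 8` → m = 8
`ans = m >> 3` → ans = 1
So ans = 1

Answer: 1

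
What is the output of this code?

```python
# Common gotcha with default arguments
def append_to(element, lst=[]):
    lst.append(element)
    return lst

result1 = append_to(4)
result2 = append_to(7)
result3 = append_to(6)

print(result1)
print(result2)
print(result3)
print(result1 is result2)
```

Key concept: mutable default argument gotcha.
Step by step:
`result1 = append_to(4)` → result1 = [4]
`result2 = append_to(7)` → result1 = [4, 7] (same object as result2); result2 = [4, 7] (same object as result1)
`result3 = append_to(6)` → result1 = [4, 7, 6] (same object as result2, result3); result2 = [4, 7, 6] (same object as result1, result3); result3 = [4, 7, 6] (same object as result1, result2)
`print(result1)` → prints [4, 7, 6]
`print(result2)` → prints [4, 7, 6]
`print(result3)` → prints [4, 7, 6]
`print(result1 is result2)` → prints True

Answer:
[4, 7, 6]
[4, 7, 6]
[4, 7, 6]
True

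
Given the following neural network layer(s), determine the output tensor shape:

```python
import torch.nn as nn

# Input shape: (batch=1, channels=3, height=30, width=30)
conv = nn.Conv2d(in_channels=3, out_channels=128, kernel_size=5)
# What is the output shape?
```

Input: (1, 3, 30, 30) -> Output: (1, 128, 26, 26)

Answer: (1, 128, 26, 26)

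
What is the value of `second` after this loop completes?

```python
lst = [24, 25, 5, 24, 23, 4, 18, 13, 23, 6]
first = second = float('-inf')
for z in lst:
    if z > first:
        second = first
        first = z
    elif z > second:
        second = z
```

Second largest (with repeats) in [24, 25, 5, 24, 23, 4, 18, 13, 23, 6]
`second` takes the values: -inf → 24

Answer: 24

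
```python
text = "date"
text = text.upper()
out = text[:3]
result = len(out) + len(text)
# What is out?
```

Trace:
`text = "date"` → text = 'date'
`text = text.upper()` → text = 'DATE'
`out = text[:3]` → out = 'DAT'
`result = len(out) + len(text)` → result = 7
So out = 'DAT'

Answer: 'DAT'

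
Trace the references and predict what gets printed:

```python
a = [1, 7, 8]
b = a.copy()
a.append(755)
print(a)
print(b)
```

Key concept: list.copy() creates independent copy.
Step by step:
`a = [1, 7, 8]` → a = [1, 7, 8]
`b = a.copy()` → b = [1, 7, 8]
`a.append(755)` → a = [1, 7, 8, 755]
`print(a)` → prints [1, 7, 8, 755]
`print(b)` → prints [1, 7, 8]

Answer:
[1, 7, 8, 755]
[1, 7, 8]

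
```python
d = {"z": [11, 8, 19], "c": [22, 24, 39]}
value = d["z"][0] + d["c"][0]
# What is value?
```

Trace:
`d = {"z": [11, 8, 19], "c": [22, 24, 39]}` → d = {'z': [11, 8, 19], 'c': [22, 24, 39]}
`value = d["z"][0] + d["c"][0]` → value = 33
So value = 33

Answer: 33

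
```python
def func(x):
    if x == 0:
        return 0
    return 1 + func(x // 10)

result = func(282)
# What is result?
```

Count of digits of 282: 3

Answer: 3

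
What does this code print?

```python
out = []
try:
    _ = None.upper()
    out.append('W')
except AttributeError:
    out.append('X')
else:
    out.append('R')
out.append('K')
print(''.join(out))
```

Execution trace: 'X' (except AttributeError) → 'K' (after the try/except). Output: XK

Answer: XK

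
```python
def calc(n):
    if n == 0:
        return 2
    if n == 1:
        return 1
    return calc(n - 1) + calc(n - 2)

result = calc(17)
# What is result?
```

Build up from base cases: calc(0)=2, calc(1)=1, calc(2)=3, calc(3)=4, calc(4)=7, calc(5)=11, calc(6)=18, ..., calc(17)=3571

Answer: 3571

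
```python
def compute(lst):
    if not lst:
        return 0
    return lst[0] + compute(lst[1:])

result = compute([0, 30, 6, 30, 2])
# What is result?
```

0 + 30 + 6 + 30 + 2 + 0 = 68

Answer: 68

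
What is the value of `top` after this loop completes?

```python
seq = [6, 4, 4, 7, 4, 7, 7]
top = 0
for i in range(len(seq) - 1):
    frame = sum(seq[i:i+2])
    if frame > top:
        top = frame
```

Max sum of 2-element window in [6, 4, 4, 7, 4, 7, 7]
`top` takes the values: 0 → 10 → 11 → 14

Answer: 14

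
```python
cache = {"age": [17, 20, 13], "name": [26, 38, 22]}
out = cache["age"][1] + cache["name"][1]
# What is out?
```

Trace:
`cache = {"age": [17, 20, 13], "name": [26, 38, 22]}` → cache = {'age': [17, 20, 13], 'name': [26, 38, 22]}
`out = cache["age"][1] + cache["name"][1]` → out = 58
So out = 58

Answer: 58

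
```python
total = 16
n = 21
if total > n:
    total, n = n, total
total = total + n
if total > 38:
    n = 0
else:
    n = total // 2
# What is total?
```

Trace:
`total = 16` → total = 16
`n = 21` → n = 21
`if total > n: ...` → total > n is False → no variable changes
`total = total + n` → total = 37
`if total > 38: ...` → total > 38 is False, take else branch → n = 18
So total = 37

Answer: 37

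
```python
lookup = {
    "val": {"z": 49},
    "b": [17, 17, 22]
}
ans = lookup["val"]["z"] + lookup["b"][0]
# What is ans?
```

Trace:
`lookup = { ...` → lookup = {'val': {'z': 49}, 'b': [17, 17, 22]}
`ans = lookup["val"]["z"] + lookup["b"][0]` → ans = 66
So ans = 66

Answer: 66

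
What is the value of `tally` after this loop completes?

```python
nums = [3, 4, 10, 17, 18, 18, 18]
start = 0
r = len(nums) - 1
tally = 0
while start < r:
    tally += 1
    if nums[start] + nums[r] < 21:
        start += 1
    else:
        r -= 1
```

Steps to find pair summing to 21
`tally` takes the values: 0 → 1 → 2 → 3 → 4 → 5 → 6

Answer: 6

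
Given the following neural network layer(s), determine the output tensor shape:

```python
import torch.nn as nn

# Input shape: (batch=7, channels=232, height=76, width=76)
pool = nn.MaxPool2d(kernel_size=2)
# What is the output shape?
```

Input: (7, 232, 76, 76) -> Output: (7, 232, 38, 38)

Answer: (7, 232, 38, 38)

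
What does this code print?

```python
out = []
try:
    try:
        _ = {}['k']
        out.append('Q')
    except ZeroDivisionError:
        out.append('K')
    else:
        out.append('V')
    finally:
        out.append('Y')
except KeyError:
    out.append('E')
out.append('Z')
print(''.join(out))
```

Execution trace: 'Y' (finally) → 'E' (outer except KeyError) → 'Z' (after the try/except). Output: YEZ

Answer: YEZ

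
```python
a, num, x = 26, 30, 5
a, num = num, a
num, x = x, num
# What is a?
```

Trace:
`a, num, x = 26, 30, 5` → a = 26; num = 30; x = 5
`a, num = num, a` → a = 30; num = 26
`num, x = x, num` → num = 5; x = 26
So a = 30

Answer: 30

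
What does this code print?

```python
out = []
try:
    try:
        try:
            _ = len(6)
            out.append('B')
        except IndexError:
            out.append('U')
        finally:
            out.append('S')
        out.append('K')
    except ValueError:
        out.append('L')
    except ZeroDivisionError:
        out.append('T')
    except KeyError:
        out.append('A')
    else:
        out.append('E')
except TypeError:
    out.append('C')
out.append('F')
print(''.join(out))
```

Execution trace: 'S' (inner finally) → 'C' (outer except TypeError) → 'F' (after the try/except). Output: SCF

Answer: SCF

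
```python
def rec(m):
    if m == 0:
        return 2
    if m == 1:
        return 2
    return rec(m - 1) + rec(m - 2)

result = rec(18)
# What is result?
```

Build up from base cases: rec(0)=2, rec(1)=2, rec(2)=4, rec(3)=6, rec(4)=10, rec(5)=16, rec(6)=26, ..., rec(18)=8362

Answer: 8362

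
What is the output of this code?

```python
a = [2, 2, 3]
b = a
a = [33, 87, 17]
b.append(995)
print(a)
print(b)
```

Key concept: rebinding vs mutation: a is rebound to a new list, b still points at the original.
Step by step:
`a = [2, 2, 3]` → a = [2, 2, 3]
`b = a` → b = [2, 2, 3] (same object as a)
`a = [33, 87, 17]` → a = [33, 87, 17]
`b.append(995)` → b = [2, 2, 3, 995]
`print(a)` → prints [33, 87, 17]
`print(b)` → prints [2, 2, 3, 995]

Answer:
[33, 87, 17]
[2, 2, 3, 995]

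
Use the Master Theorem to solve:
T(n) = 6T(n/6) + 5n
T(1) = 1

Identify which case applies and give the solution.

a=6, b=6, f(n)=5n. log_6(6) = 1. Since c=1 = 1, Case 2 applies: T(n) = Θ(n^log_b(a) · log n) = O(n log n).

Answer: O(n log n) - Case 2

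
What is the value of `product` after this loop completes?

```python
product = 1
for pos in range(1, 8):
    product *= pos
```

7! = 5040
`product` takes the values: 1 → 2 → 6 → 24 → 120 → 720 → 5040

Answer: 5040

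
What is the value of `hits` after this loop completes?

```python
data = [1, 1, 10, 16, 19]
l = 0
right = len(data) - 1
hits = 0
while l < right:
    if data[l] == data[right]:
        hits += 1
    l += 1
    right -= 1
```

Count matching pairs from ends
`hits` takes the values: 0

Answer: 0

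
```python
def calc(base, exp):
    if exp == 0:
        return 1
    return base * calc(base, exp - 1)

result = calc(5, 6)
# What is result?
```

calc(5, 6) = 5 * 5 * 5 * 5 * 5 * 5 = 15625

Answer: 15625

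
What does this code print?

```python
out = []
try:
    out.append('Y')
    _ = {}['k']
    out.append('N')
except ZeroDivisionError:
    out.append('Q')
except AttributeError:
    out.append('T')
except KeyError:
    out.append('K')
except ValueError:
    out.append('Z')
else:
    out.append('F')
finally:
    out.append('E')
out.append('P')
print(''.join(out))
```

Execution trace: 'Y' (try body) → 'K' (except KeyError) → 'E' (finally) → 'P' (after the try/except). Output: YKEP

Answer: YKEP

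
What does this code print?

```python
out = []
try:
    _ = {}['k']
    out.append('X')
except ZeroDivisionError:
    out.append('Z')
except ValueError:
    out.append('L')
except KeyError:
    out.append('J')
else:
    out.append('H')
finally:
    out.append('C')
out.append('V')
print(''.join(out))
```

Execution trace: 'J' (except KeyError) → 'C' (finally) → 'V' (after the try/except). Output: JCV

Answer: JCV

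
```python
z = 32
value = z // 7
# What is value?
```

Trace:
`z = 32` → z = 32
`value = z // 7` → value = 4
So value = 4

Answer: 4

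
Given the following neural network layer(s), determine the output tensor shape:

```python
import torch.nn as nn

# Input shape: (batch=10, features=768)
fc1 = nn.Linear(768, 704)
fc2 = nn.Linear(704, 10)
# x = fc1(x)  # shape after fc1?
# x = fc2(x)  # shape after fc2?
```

Input: (10, 768) -> after fc1: (10, 704) -> Output: (10, 10)

Answer: (10, 10)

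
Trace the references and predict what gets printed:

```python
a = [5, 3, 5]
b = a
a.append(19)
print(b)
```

Key concept: basic list aliasing.
Step by step:
`a = [5, 3, 5]` → a = [5, 3, 5]
`b = a` → b = [5, 3, 5] (same object as a)
`a.append(19)` → a = [5, 3, 5, 19] (same object as b); b = [5, 3, 5, 19] (same object as a)
`print(b)` → prints [5, 3, 5, 19]

Answer: [5, 3, 5, 19]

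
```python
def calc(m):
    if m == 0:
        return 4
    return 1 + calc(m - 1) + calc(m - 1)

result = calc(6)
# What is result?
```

calc(m) = 1 + 2·calc(m-1), calc(0)=4. Closed form: (4+1)·2^6 - 1 = 319.

Answer: 319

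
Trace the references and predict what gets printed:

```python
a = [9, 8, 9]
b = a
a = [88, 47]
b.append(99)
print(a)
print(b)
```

Key concept: rebinding vs mutation: a is rebound to a new list, b still points at the original.
Step by step:
`a = [9, 8, 9]` → a = [9, 8, 9]
`b = a` → b = [9, 8, 9] (same object as a)
`a = [88, 47]` → a = [88, 47]
`b.append(99)` → b = [9, 8, 9, 99]
`print(a)` → prints [88, 47]
`print(b)` → prints [9, 8, 9, 99]

Answer:
[88, 47]
[9, 8, 9, 99]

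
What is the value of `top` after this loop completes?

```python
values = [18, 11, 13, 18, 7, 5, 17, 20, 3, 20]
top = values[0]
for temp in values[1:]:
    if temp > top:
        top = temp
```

Maximum of [18, 11, 13, 18, 7, 5, 17, 20, 3, 20]
`top` takes the values: 18 → 20

Answer: 20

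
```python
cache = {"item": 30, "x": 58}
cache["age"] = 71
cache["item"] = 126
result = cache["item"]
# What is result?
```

Trace:
`cache = {"item": 30, "x": 58}` → cache = {'item': 30, 'x': 58}
`cache["age"] = 71` → cache = {'item': 30, 'x': 58, 'age': 71}
`cache["item"] = 126` → cache = {'item': 126, 'x': 58, 'age': 71}
`result = cache["item"]` → result = 126
So result = 126

Answer: 126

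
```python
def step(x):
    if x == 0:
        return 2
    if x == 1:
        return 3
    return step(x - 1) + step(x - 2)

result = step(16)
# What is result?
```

Build up from base cases: step(0)=2, step(1)=3, step(2)=5, step(3)=8, step(4)=13, step(5)=21, step(6)=34, ..., step(16)=4181

Answer: 4181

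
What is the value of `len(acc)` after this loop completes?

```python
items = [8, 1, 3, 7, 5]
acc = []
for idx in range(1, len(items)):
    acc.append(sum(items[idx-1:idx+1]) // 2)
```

Number of 2-element averages
`acc` takes the values: [] → [4] → [4, 2] → [4, 2, 5] → [4, 2, 5, 6]
So `len(acc)` = 4

Answer: 4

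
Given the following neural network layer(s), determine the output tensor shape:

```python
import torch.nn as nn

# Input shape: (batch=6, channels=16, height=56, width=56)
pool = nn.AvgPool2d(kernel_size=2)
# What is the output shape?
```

Input: (6, 16, 56, 56) -> Output: (6, 16, 28, 28)

Answer: (6, 16, 28, 28)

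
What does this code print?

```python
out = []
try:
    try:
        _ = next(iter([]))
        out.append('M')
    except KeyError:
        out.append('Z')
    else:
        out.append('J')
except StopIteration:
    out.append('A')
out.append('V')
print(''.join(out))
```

Execution trace: 'A' (outer except StopIteration) → 'V' (after the try/except). Output: AV

Answer: AV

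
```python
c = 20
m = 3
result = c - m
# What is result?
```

Trace:
`c = 20` → c = 20
`m = 3` → m = 3
`result = c - m` → result = 17
So result = 17

Answer: 17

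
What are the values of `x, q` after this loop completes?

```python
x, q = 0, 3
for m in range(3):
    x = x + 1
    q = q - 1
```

x goes 0→3, q goes 3→0
`x, q` takes the values: (0, 3) → (1, 3) → (1, 2) → (2, 2) → (2, 1) → (3, 1) → (3, 0)

Answer: 3, 0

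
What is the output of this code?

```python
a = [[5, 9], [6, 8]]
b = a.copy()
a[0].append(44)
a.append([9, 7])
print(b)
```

Key concept: shallow copy with nested lists.
Step by step:
`a = [[5, 9], [6, 8]]` → a = [[5, 9], [6, 8]]
`b = a.copy()` → b = [[5, 9], [6, 8]]
`a[0].append(44)` → a = [[5, 9, 44], [6, 8]]; b = [[5, 9, 44], [6, 8]]
`a.append([9, 7])` → a = [[5, 9, 44], [6, 8], [9, 7]]
`print(b)` → prints [[5, 9, 44], [6, 8]]

Answer: [[5, 9, 44], [6, 8]]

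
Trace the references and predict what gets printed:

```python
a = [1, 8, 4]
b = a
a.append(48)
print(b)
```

Key concept: basic list aliasing.
Step by step:
`a = [1, 8, 4]` → a = [1, 8, 4]
`b = a` → b = [1, 8, 4] (same object as a)
`a.append(48)` → a = [1, 8, 4, 48] (same object as b); b = [1, 8, 4, 48] (same object as a)
`print(b)` → prints [1, 8, 4, 48]

Answer: [1, 8, 4, 48]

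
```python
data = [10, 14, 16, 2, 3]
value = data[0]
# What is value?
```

Trace:
`data = [10, 14, 16, 2, 3]` → data = [10, 14, 16, 2, 3]
`value = data[0]` → value = 10
So value = 10

Answer: 10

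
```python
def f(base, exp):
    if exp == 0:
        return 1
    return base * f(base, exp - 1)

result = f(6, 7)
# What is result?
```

f(6, 7) = 6 * 6 * 6 * 6 * 6 * 6 * 6 = 279936

Answer: 279936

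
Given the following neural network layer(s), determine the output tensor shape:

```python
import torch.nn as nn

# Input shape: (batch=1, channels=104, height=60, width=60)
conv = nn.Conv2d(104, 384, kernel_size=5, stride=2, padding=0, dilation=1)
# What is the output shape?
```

Input: (1, 104, 60, 60) -> Output: (1, 384, 28, 28)

Answer: (1, 384, 28, 28)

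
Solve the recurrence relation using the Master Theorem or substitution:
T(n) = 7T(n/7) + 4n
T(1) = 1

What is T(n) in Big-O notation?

By Master Theorem: a=7, b=7, f(n)=4n. Since log_7(7) = 1 and f(n) = Θ(n^1), Case 2 applies. T(n) = O(n log n).

Answer: O(n log n)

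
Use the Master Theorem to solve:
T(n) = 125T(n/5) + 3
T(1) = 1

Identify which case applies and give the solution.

a=125, b=5, f(n)=3. log_5(125) = 3. Since c=0 < 3, Case 1 applies: T(n) = Θ(n^log_b(a)) = O(n^3).

Answer: O(n^3) - Case 1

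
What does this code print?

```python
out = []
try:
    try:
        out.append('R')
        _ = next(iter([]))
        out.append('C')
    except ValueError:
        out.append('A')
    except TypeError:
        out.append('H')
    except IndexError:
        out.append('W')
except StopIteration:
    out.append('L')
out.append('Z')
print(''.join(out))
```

Execution trace: 'R' (try body) → 'L' (outer except StopIteration) → 'Z' (after the try/except). Output: RLZ

Answer: RLZ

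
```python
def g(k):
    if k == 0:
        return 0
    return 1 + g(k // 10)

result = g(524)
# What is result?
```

Count of digits of 524: 3

Answer: 3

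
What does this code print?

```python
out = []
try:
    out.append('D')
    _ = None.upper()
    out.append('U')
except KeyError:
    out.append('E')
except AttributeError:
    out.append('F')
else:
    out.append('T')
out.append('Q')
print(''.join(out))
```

Execution trace: 'D' (try body) → 'F' (except AttributeError) → 'Q' (after the try/except). Output: DFQ

Answer: DFQ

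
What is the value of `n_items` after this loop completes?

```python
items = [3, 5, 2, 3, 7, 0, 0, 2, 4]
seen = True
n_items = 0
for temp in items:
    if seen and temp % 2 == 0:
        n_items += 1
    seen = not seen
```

Count even values at even positions
`n_items` takes the values: 0 → 1 → 2 → 3

Answer: 3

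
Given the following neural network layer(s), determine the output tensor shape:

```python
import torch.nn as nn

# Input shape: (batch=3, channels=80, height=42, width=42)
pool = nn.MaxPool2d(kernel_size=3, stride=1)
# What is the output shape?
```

Input: (3, 80, 42, 42) -> Output: (3, 80, 40, 40)

Answer: (3, 80, 40, 40)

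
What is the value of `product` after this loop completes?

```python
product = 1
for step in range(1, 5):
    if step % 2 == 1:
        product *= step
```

Product of odd numbers 1 to 4
`product` takes the values: 1 → 3

Answer: 3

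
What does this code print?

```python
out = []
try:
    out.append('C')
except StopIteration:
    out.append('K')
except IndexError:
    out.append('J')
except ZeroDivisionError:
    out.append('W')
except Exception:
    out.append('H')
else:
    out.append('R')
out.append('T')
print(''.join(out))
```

Execution trace: 'C' (try body, no exception) → 'R' (else) → 'T' (after the try/except). Output: CRT

Answer: CRT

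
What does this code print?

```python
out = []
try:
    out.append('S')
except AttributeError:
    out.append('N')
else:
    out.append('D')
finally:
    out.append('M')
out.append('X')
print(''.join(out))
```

Execution trace: 'S' (try body, no exception) → 'D' (else) → 'M' (finally) → 'X' (after the try/except). Output: SDMX

Answer: SDMX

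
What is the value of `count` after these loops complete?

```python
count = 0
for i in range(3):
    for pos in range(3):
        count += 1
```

3 * 3 = 9
`count` takes the values: 0 → 1 → 2 → 3 → 4 → 5 → 6 → 7 → 8 → 9

Answer: 9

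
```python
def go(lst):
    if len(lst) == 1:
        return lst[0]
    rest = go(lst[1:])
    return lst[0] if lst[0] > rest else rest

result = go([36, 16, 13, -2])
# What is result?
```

Recursive max over [36, 16, 13, -2] = 36

Answer: 36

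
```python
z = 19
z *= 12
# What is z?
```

Trace:
`z = 19` → z = 19
`z *= 12` → z = 228
So z = 228

Answer: 228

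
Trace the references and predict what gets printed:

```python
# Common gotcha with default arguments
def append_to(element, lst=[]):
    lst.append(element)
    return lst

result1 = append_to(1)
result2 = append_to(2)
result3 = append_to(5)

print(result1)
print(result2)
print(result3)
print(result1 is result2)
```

Key concept: mutable default argument gotcha.
Step by step:
`result1 = append_to(1)` → result1 = [1]
`result2 = append_to(2)` → result1 = [1, 2] (same object as result2); result2 = [1, 2] (same object as result1)
`result3 = append_to(5)` → result1 = [1, 2, 5] (same object as result2, result3); result2 = [1, 2, 5] (same object as result1, result3); result3 = [1, 2, 5] (same object as result1, result2)
`print(result1)` → prints [1, 2, 5]
`print(result2)` → prints [1, 2, 5]
`print(result3)` → prints [1, 2, 5]
`print(result1 is result2)` → prints True

Answer:
[1, 2, 5]
[1, 2, 5]
[1, 2, 5]
True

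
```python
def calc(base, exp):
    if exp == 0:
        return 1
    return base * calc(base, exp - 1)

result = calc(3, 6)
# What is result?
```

calc(3, 6) = 3 * 3 * 3 * 3 * 3 * 3 = 729

Answer: 729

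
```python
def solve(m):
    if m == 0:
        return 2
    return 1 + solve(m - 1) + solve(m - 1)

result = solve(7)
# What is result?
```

solve(m) = 1 + 2·solve(m-1), solve(0)=2. Closed form: (2+1)·2^7 - 1 = 383.

Answer: 383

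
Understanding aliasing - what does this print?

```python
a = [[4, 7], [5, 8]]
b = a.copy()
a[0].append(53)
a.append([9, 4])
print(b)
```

Key concept: shallow copy with nested lists.
Step by step:
`a = [[4, 7], [5, 8]]` → a = [[4, 7], [5, 8]]
`b = a.copy()` → b = [[4, 7], [5, 8]]
`a[0].append(53)` → a = [[4, 7, 53], [5, 8]]; b = [[4, 7, 53], [5, 8]]
`a.append([9, 4])` → a = [[4, 7, 53], [5, 8], [9, 4]]
`print(b)` → prints [[4, 7, 53], [5, 8]]

Answer: [[4, 7, 53], [5, 8]]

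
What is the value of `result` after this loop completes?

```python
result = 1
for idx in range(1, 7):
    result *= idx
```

6! = 720
`result` takes the values: 1 → 2 → 6 → 24 → 120 → 720

Answer: 720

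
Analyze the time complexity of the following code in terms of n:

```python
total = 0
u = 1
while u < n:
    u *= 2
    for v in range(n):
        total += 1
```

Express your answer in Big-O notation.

Each loop level contributes: log n × n. Multiplying the contributions gives O(n log n).

Answer: O(n log n)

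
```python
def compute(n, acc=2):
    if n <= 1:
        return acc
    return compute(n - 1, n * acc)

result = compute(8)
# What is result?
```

Accumulator trace (n, acc): (8, 2) -> (7, 16) -> (6, 112) -> (5, 672) -> (4, 3360) -> (3, 13440) -> (2, 40320) -> (1, 80640) -> return 80640

Answer: 80640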